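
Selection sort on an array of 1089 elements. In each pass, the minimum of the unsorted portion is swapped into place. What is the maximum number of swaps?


Selection sort performs one swap per pass:
  Pass 1: find min in positions 0 to 1088, swap with position 0
  Pass 2: find min in positions 1 to 1088, swap with position 1
  Pass 3: find min in positions 2 to 1088, swap with position 2
  Pass 4: find min in positions 3 to 1088, swap with position 3
  Pass 5: find min in positions 4 to 1088, swap with position 4
  ... (1083 more passes)
Total passes (and swaps) = n - 1 = 1089 - 1 = 1088


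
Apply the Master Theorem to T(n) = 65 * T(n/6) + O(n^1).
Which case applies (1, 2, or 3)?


The Master Theorem: T(n) = a*T(n/b) + O(n^c)
  a = 65, b = 6, c = 1
log_b(a) = log_6(65) ~ 2.33
Compare b^c with a: 6^1 = 6 < 65, so c < log_b(a).
Since c < log_b(a), Case 1 applies.
T(n) = O(n^(log_6 65)) ~ O(n^2.33)
Master Theorem case = 1


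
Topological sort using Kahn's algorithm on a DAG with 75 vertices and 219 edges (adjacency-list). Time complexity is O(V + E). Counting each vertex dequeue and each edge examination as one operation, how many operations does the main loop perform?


Kahn's algorithm:
  1. Compute in-degrees: O(V + E)
  2. Process queue: each vertex dequeued once (O(V))
     each edge examined once (O(E))
Total = V + E = 75 + 219 = 294


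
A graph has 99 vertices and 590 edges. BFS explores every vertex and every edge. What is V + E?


A full BFS traversal dequeues each vertex once and examines each edge once.
Vertex visits: 99
Edge visits: 590
V + E = 99 + 590 = 689


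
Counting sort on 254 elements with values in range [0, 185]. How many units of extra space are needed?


Output array size: 254 (to store sorted result)
Count array size: 186 (one slot per possible value, range 0 to 185)
Total extra space = 254 + 186 = 440


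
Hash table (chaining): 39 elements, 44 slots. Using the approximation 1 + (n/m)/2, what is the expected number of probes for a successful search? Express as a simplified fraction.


Computing expected probes:
alpha = 39/44
= 1 + alpha/2
= 1 + 39/(2*44)
= (2*44 + 39) / (2*44)
= 127/88


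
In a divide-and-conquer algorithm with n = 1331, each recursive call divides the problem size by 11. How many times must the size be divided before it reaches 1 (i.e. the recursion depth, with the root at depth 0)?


Number of divisions = log_11(1331)
Sizes: 1331 -> 121 -> 11 -> 1 (3 divisions)
Recursion depth = 3


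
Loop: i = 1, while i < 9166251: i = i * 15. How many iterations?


i multiplies by 15 each step:
i = 1 -> 15 -> 225 -> 3375 -> 50625 -> 759375 -> 11390625 (stop)
Iterations = ceil(log_15(9166251)) = 6


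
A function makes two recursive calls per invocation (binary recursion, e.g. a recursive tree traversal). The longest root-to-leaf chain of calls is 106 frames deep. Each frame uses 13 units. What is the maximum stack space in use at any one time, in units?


Binary recursion: the two calls run one after the other, so only one root-to-leaf chain of frames is on the stack at a time.
Maximum depth (longest chain) = 106 frames
Each frame = 13 units
Max stack space = 106 * 13 = 1378


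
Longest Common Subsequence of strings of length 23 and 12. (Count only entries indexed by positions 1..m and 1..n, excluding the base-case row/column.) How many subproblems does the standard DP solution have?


DP table indexed by positions in both strings.
First string: 23 positions
Second string: 12 positions
Total = 23 * 12 = 276


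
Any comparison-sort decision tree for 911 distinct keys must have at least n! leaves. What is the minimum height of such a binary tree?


A binary decision tree of height h has at most 2^h leaves and needs at least n! of them, so h >= ceil(log2(n!)).
911! is far too large to multiply out, so use Stirling's series:
  ln(n!) ~ n ln n - n + (1/2) ln(2 pi n) + 1/(12n)  (error below 1/(360 n^3), negligible here)
  ln(911) = 6.8145429
  n ln n = 911 * 6.8145429 = 6208.0486
  (1/2) ln(2 pi * 911) = (1/2) ln(5723.9818) = 4.3262
  1/(12*911) = 0.0001
  ln(911!) ~ 6208.0486 - 911 + 4.3262 + 0.0001 = 5301.3749
Convert to base 2: log2(911!) = 5301.3749 / ln 2 = 5301.3749 / 0.69314718 = 7648.2673
ceil(7648.2673) = 7649


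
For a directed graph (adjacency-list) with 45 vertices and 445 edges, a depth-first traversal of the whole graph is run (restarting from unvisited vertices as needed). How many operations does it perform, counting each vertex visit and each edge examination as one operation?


A full DFS traversal visits each vertex once and examines each edge once.
V = 45
E = 445
Sum = 45 + 445 = 490


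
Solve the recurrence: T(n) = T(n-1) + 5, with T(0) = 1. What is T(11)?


Unrolling the recurrence:
T(11) = T(10) + 5
       = T(9) + 5 + 5
       = T(8) + 5*3
       ...
       = T(0) + 5*11
       = 1 + 55 = 56


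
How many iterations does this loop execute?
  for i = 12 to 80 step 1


The loop variable i takes values starting at 12 and increments by 1 each iteration.
Sequence: i = 12, 13, 14, 15, 16, 17, 18, 19, 20, ...
The upper bound 80 is inclusive, so the count is floor((last - first) / step) + 1:
floor((80 - 12) / 1) + 1 = floor(68/1) + 1 = 68 + 1 = 69


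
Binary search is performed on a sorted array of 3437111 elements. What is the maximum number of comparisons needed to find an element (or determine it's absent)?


Binary search halves the search space each comparison:
  Step 1: search space = 3437111 -> 1718555
  Step 2: search space = 1718555 -> 859277
  Step 3: search space = 859277 -> 429638
  Step 4: search space = 429638 -> 214819
  Step 5: search space = 214819 -> 107409
  Step 6: search space = 107409 -> 53704
  Step 7: search space = 53704 -> 26852
  Step 8: search space = 26852 -> 13426
  Step 9: search space = 13426 -> 6713
  Step 10: search space = 6713 -> 3356
  Step 11: search space = 3356 -> 1678
  Step 12: search space = 1678 -> 839
  Step 13: search space = 839 -> 419
  Step 14: search space = 419 -> 209
  Step 15: search space = 209 -> 104
  Step 16: search space = 104 -> 52
  Step 17: search space = 52 -> 26
  Step 18: search space = 26 -> 13
  Step 19: search space = 13 -> 6
  Step 20: search space = 6 -> 3
  Step 21: search space = 3 -> 1
  Step 22: search space = 1 (final check)
Maximum comparisons = floor(log2(3437111)) + 1 = 21 + 1 = 22


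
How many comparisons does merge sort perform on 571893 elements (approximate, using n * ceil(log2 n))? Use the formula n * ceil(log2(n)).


Recursion depth: ceil(log2(571893)) = 20
Each recursion level merges n = 571893 elements
Total = 571893 * 20 = 11437860


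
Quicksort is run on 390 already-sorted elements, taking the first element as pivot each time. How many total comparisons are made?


Sum of comparisons per partition:
389 + 388 + ... + 1 + 0
= 390 * (390 - 1) / 2
= 390 * 389 / 2
= 75855


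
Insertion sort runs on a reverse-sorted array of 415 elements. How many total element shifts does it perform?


Sum of shifts = 1 + 2 + 3 + ... + 414
= 415 * 414 / 2
= 171810 / 2
= 85905


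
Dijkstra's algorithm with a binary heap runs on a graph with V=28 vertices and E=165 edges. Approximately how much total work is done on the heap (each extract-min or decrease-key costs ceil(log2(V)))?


Dijkstra with a binary heap: each vertex is extracted once, each edge may relax once.
Each heap operation costs O(log V).
V + E = 28 + 165 = 193
ceil(log2(28)) = 5 (since 2^4 = 16 < 28 <= 32 = 2^5)
Total heap work = (V+E) * ceil(log2(V)) = 193 * 5 = 965


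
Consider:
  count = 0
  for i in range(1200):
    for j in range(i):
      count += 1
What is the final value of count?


For each i, the inner loop runs i times:
  i=0: inner runs 0 times
  i=1: inner runs 1 time
  i=2: inner runs 2 times
  i=3: inner runs 3 times
  i=4: inner runs 4 times
  i=5: inner runs 5 times
  i=6: inner runs 6 times
  i=7: inner runs 7 times
  ...
Total = 0 + 1 + 2 + ... + 1199 = 1200*(1200-1)/2 = 719400


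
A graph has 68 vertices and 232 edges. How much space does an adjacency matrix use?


Adjacency matrix: V x V grid of entries
Space = V^2 = 68^2 = 68 * 68 = 4624


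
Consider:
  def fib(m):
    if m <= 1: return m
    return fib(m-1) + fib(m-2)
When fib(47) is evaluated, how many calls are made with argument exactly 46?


Let N(m) = number of times fib(m) is called while evaluating fib(47).
N(47) = 1 (the initial call).
N(46) = 1 (only fib(47) calls it).
For 1 <= m <= 45: fib(m) is called by fib(m+1) and fib(m+2), so
  N(m) = N(m+1) + N(m+2).
fib(0) is called only by fib(2), so N(0) = N(2).
Walk down from m=47:
  N(47)=1, N(46)=1
N(46) = 1


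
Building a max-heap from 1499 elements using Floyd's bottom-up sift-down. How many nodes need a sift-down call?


In a heap of 1499 elements (0-indexed array):
  Last element index: 1498
  Parent of last element: floor((1498 - 1) / 2) = 748
  Internal nodes: indices 0 to 748
  Count = floor(1499/2) = 749


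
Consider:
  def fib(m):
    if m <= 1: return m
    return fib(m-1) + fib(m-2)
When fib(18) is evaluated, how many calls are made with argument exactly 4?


Let N(m) = number of times fib(m) is called while evaluating fib(18).
N(18) = 1 (the initial call).
N(17) = 1 (only fib(18) calls it).
For 1 <= m <= 16: fib(m) is called by fib(m+1) and fib(m+2), so
  N(m) = N(m+1) + N(m+2).
fib(0) is called only by fib(2), so N(0) = N(2).
Walk down from m=18:
  N(18)=1, N(17)=1, N(16)=2, N(15)=3, N(14)=5, N(13)=8, N(12)=13, N(11)=21, N(10)=34, N(9)=55, N(8)=89, N(7)=144, N(6)=233, N(5)=377, N(4)=610
N(4) = 610


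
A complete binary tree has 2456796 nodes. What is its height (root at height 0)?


In a complete binary tree, level k holds nodes 2^k .. 2^(k+1)-1 (1-indexed).
Height = floor(log2(n)) = floor(log2(2456796)) = 21
Check: 2^21 = 2097152 <= 2456796 < 4194304 = 2^22


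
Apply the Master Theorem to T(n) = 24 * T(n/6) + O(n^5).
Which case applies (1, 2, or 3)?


The Master Theorem: T(n) = a*T(n/b) + O(n^c)
  a = 24, b = 6, c = 5
log_b(a) = log_6(24) ~ 1.774
Compare b^c with a: 6^5 = 7776 > 24, so c > log_b(a).
Since c > log_b(a), Case 3 applies.
T(n) = O(n^5)
Master Theorem case = 3


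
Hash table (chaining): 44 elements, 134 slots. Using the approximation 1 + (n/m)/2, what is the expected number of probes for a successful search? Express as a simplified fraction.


Computing expected probes:
alpha = 44/134
= 1 + alpha/2
= 1 + 44/(2*134)
= (2*134 + 44) / (2*134)
= 312/268 = 78/67


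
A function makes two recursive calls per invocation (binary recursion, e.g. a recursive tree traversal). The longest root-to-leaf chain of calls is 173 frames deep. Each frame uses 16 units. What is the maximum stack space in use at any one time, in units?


Binary recursion: the two calls run one after the other, so only one root-to-leaf chain of frames is on the stack at a time.
Maximum depth (longest chain) = 173 frames
Each frame = 16 units
Max stack space = 173 * 16 = 2768


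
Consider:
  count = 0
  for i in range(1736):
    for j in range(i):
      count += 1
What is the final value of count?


For each i, the inner loop runs i times:
  i=0: inner runs 0 times
  i=1: inner runs 1 time
  i=2: inner runs 2 times
  i=3: inner runs 3 times
  i=4: inner runs 4 times
  i=5: inner runs 5 times
  i=6: inner runs 6 times
  i=7: inner runs 7 times
  ...
Total = 0 + 1 + 2 + ... + 1735 = 1736*(1736-1)/2 = 1505980


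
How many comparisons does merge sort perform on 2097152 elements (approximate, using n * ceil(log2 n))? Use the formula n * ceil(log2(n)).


Recursion depth: ceil(log2(2097152)) = 21
Each recursion level merges n = 2097152 elements
Total = 2097152 * 21 = 44040192


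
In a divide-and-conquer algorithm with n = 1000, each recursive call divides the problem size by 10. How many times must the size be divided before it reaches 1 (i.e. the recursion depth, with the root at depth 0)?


Number of divisions = log_10(1000)
Sizes: 1000 -> 100 -> 10 -> 1 (3 divisions)
Recursion depth = 3


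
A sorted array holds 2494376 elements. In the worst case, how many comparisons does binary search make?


Halving sequence: 2494376 -> 1247188 -> 623594 -> 311797 -> 155898 -> 77949 -> 38974 -> 19487 -> 9743 -> 4871 -> 2435 -> 1217 -> 608 -> 304 -> 152 -> 76 -> 38 -> 19 -> 9 -> 4 -> 2 -> 1
Number of halvings = 21
Max comparisons = 21 + 1 = 22


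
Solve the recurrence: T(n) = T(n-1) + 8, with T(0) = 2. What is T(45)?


Unrolling the recurrence:
T(45) = T(44) + 8
       = T(43) + 8 + 8
       = T(42) + 8*3
       ...
       = T(0) + 8*45
       = 2 + 360 = 362


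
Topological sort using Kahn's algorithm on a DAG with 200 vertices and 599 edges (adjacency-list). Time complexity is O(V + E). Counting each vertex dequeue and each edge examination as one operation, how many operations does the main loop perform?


Kahn's algorithm:
  1. Compute in-degrees: O(V + E)
  2. Process queue: each vertex dequeued once (O(V))
     each edge examined once (O(E))
Total = V + E = 200 + 599 = 799


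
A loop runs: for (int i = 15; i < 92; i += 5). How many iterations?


Loop starts at i = 15, increments by 5, stops when i >= 92.
Number of iterations = ceil((92 - 15) / 5)
= ceil(77 / 5)
= 16


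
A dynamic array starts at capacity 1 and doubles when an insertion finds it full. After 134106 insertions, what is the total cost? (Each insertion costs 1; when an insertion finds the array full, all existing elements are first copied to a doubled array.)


Insertion cost: 134106 (one per element)
Resizes occur just before inserting elements 2, 3, 5, 9, ...
Elements copied at each resize: 1 + 2 + 4 + 8 + 16 + 32 + 64 + 128 + 256 + 512 + 1024 + 2048 + 4096 + 8192 + 16384 + 32768 + 65536 + 131072
Sum of copies = 262143 (geometric series: 2^k - 1)
Total = 134106 + 262143 = 396249


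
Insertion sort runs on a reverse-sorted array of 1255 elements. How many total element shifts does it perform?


Sum of shifts = 1 + 2 + 3 + ... + 1254
= 1255 * 1254 / 2
= 1573770 / 2
= 786885


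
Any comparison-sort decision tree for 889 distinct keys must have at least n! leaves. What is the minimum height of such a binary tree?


A binary decision tree of height h has at most 2^h leaves and needs at least n! of them, so h >= ceil(log2(n!)).
889! is far too large to multiply out, so use Stirling's series:
  ln(n!) ~ n ln n - n + (1/2) ln(2 pi n) + 1/(12n)  (error below 1/(360 n^3), negligible here)
  ln(889) = 6.7900972
  n ln n = 889 * 6.7900972 = 6036.3964
  (1/2) ln(2 pi * 889) = (1/2) ln(5585.7517) = 4.3140
  1/(12*889) = 0.0001
  ln(889!) ~ 6036.3964 - 889 + 4.3140 + 0.0001 = 5151.7105
Convert to base 2: log2(889!) = 5151.7105 / ln 2 = 5151.7105 / 0.69314718 = 7432.3472
ceil(7432.3472) = 7433


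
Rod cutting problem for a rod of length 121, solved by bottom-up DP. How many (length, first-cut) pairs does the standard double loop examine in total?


For each subproblem length i = 1..121, the inner loop considers i possible first cuts.
Total = 1 + 2 + ... + 121
= 121*(121+1)/2
= 121*122/2 = 7381


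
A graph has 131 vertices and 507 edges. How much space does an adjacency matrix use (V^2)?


Adjacency matrix: V x V grid of entries
Space = V^2 = 131^2 = 131 * 131 = 17161


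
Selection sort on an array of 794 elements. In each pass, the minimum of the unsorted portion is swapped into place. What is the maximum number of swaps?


Selection sort performs one swap per pass:
  Pass 1: find min in positions 0 to 793, swap with position 0
  Pass 2: find min in positions 1 to 793, swap with position 1
  Pass 3: find min in positions 2 to 793, swap with position 2
  Pass 4: find min in positions 3 to 793, swap with position 3
  Pass 5: find min in positions 4 to 793, swap with position 4
  ... (788 more passes)
Total passes (and swaps) = n - 1 = 794 - 1 = 793


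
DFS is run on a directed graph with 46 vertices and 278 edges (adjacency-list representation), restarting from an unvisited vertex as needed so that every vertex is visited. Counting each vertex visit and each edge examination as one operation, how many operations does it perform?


A full DFS traversal processes each vertex exactly once (push/pop on stack).
Each directed edge is examined once.
V = 46, E = 278
V + E = 324


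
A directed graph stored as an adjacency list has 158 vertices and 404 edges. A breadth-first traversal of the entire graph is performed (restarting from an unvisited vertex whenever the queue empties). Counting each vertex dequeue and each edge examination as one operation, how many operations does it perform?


A full BFS traversal dequeues each vertex once and examines each edge once.
Vertex visits: 158
Edge visits: 404
V + E = 158 + 404 = 562


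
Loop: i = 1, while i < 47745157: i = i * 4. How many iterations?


i multiplies by 4 each step:
i = 1 -> 4 -> 16 -> 64 -> 256 -> 1024 -> 4096 -> 16384 -> 65536 -> 262144 -> 1048576 -> 4194304 -> 16777216 -> 67108864 (stop)
Iterations = ceil(log_4(47745157)) = 13


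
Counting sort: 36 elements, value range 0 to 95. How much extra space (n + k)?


n = 36 (output array)
k = 96 (count array for 96 distinct values)
Extra space = 36 + 96 = 132


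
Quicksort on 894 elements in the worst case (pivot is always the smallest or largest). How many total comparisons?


In the worst case, each partition step picks the worst pivot:
  Partition 1: 893 comparisons (n-1 elements to compare)
  Partition 2: 892 comparisons
  Partition 3: 891 comparisons
  Partition 4: 890 comparisons
  Partition 5: 889 comparisons
  ...
  Last partition: 0 comparisons
Total = (n-1) + (n-2) + ... + 1 + 0 = n*(n-1)/2
= 894*893/2 = 399171


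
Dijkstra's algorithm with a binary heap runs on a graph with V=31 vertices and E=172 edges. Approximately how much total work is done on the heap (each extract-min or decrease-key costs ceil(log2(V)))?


Dijkstra with a binary heap: each vertex is extracted once, each edge may relax once.
Each heap operation costs O(log V).
V + E = 31 + 172 = 203
ceil(log2(31)) = 5 (since 2^4 = 16 < 31 <= 32 = 2^5)
Total heap work = (V+E) * ceil(log2(V)) = 203 * 5 = 1015


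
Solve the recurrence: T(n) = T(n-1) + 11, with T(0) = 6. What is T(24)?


Unrolling the recurrence:
T(24) = T(23) + 11
       = T(22) + 11 + 11
       = T(21) + 11*3
       ...
       = T(0) + 11*24
       = 6 + 264 = 270


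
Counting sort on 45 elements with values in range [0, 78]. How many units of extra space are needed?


Output array size: 45 (to store sorted result)
Count array size: 79 (one slot per possible value, range 0 to 78)
Total extra space = 45 + 79 = 124


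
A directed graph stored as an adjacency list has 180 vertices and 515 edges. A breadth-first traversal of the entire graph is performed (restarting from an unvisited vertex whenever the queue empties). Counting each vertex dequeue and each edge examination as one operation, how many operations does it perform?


A full BFS traversal dequeues each vertex once and examines each edge once.
Vertex visits: 180
Edge visits: 515
V + E = 180 + 515 = 695


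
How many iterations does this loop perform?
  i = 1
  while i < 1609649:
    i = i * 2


The loop variable doubles each iteration:
i = 1 -> 2 -> 4 -> 8 -> 16 -> 32 -> 64 -> 128 -> 256 -> 512 -> 1024 -> 2048 -> 4096 -> 8192 -> 16384 -> 32768 -> 65536 -> 131072 -> 262144 -> 524288 -> 1048576 -> 2097152 (stop, 2097152 >= 1609649)
Number of doublings = ceil(log2(1609649)) = 21


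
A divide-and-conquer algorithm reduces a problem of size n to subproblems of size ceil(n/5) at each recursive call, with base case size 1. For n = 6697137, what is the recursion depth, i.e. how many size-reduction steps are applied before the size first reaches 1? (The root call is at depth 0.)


Each step divides the size by 5 (rounding up); after k steps the size is ceil(n/5^k), which equals 1 exactly when 5^k >= n.
So the depth is the smallest k with 5^k >= 6697137, i.e. ceil(log_5(6697137)).
5^9 = 1953125 < 6697137 <= 9765625 = 5^10
Recursion depth = 10


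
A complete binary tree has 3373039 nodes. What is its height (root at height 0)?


In a complete binary tree, level k holds nodes 2^k .. 2^(k+1)-1 (1-indexed).
Height = floor(log2(n)) = floor(log2(3373039)) = 21
Check: 2^21 = 2097152 <= 3373039 < 4194304 = 2^22


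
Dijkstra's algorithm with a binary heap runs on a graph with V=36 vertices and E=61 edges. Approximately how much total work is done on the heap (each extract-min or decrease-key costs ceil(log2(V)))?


Dijkstra with a binary heap: each vertex is extracted once, each edge may relax once.
Each heap operation costs O(log V).
V + E = 36 + 61 = 97
ceil(log2(36)) = 6 (since 2^5 = 32 < 36 <= 64 = 2^6)
Total heap work = (V+E) * ceil(log2(V)) = 97 * 6 = 582


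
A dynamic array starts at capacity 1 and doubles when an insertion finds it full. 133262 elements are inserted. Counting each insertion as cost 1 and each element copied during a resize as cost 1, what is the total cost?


n = 133262
Insertion costs: 133262
Resizes copy 1, 2, 4, ... up to the largest power of 2 that is <= n-1 = 133261, i.e. 131072.
Copy costs = 1 + 2 + 4 + 8 + 16 + 32 + 64 + 128 + 256 + 512 + 1024 + 2048 + 4096 + 8192 + 16384 + 32768 + 65536 + 131072 = 262143
Total = 133262 + 262143 = 395405


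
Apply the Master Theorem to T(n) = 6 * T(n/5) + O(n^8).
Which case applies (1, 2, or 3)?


The Master Theorem: T(n) = a*T(n/b) + O(n^c)
  a = 6, b = 5, c = 8
log_b(a) = log_5(6) ~ 1.113
Compare b^c with a: 5^8 = 390625 > 6, so c > log_b(a).
Since c > log_b(a), Case 3 applies.
T(n) = O(n^8)
Master Theorem case = 3


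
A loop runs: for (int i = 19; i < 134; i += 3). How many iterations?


Loop starts at i = 19, increments by 3, stops when i >= 134.
Number of iterations = ceil((134 - 19) / 3)
= ceil(115 / 3)
= 39


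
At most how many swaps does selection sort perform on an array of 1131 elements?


Each of the 1130 passes places one element in its final position.
Pass 1: swap minimum into position 0
Pass 2: swap minimum of remaining into position 1
...
Pass 1130: last two elements, one swap
Maximum swaps = 1131 - 1 = 1130


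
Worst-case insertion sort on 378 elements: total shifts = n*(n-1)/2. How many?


Sum of shifts = 1 + 2 + 3 + ... + 377
= 378 * 377 / 2
= 142506 / 2
= 71253


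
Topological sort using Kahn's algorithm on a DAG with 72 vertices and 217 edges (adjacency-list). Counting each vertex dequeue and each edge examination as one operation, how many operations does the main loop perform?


Kahn's algorithm:
  1. Compute in-degrees: O(V + E)
  2. Process queue: each vertex dequeued once (O(V))
     each edge examined once (O(E))
Total = V + E = 72 + 217 = 289


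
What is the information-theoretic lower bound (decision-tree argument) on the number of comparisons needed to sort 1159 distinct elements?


A binary decision tree of height h has at most 2^h leaves and needs at least n! of them, so h >= ceil(log2(n!)).
1159! is far too large to multiply out, so use Stirling's series:
  ln(n!) ~ n ln n - n + (1/2) ln(2 pi n) + 1/(12n)  (error below 1/(360 n^3), negligible here)
  ln(1159) = 7.0553128
  n ln n = 1159 * 7.0553128 = 8177.1075
  (1/2) ln(2 pi * 1159) = (1/2) ln(7282.2118) = 4.4466
  1/(12*1159) = 0.0001
  ln(1159!) ~ 8177.1075 - 1159 + 4.4466 + 0.0001 = 7022.5542
Convert to base 2: log2(1159!) = 7022.5542 / ln 2 = 7022.5542 / 0.69314718 = 10131.4041
ceil(10131.4041) = 10132


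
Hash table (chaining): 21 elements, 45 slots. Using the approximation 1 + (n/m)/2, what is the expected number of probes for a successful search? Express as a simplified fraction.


Computing expected probes:
alpha = 21/45
= 1 + alpha/2
= 1 + 21/(2*45)
= (2*45 + 21) / (2*45)
= 111/90 = 37/30


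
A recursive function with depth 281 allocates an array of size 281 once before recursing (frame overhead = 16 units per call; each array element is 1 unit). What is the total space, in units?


Array allocation: 281 units (allocated once)
Stack frames: 281 deep * 16 per frame = 4496 units
Total = 281 + 4496 = 4777


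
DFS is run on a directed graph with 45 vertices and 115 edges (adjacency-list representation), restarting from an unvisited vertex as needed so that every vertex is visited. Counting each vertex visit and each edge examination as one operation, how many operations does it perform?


A full DFS traversal processes each vertex exactly once (push/pop on stack).
Each directed edge is examined once.
V = 45, E = 115
V + E = 160


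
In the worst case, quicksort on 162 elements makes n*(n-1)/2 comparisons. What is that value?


Sum of comparisons per partition:
161 + 160 + ... + 1 + 0
= 162 * (162 - 1) / 2
= 162 * 161 / 2
= 13041


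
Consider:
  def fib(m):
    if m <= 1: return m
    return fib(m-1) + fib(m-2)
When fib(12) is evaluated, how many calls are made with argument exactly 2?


Let N(m) = number of times fib(m) is called while evaluating fib(12).
N(12) = 1 (the initial call).
N(11) = 1 (only fib(12) calls it).
For 1 <= m <= 10: fib(m) is called by fib(m+1) and fib(m+2), so
  N(m) = N(m+1) + N(m+2).
fib(0) is called only by fib(2), so N(0) = N(2).
Walk down from m=12:
  N(12)=1, N(11)=1, N(10)=2, N(9)=3, N(8)=5, N(7)=8, N(6)=13, N(5)=21, N(4)=34, N(3)=55, N(2)=89
N(2) = 89


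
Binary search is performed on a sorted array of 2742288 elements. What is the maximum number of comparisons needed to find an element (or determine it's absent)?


Binary search halves the search space each comparison:
  Step 1: search space = 2742288 -> 1371144
  Step 2: search space = 1371144 -> 685572
  Step 3: search space = 685572 -> 342786
  Step 4: search space = 342786 -> 171393
  Step 5: search space = 171393 -> 85696
  Step 6: search space = 85696 -> 42848
  Step 7: search space = 42848 -> 21424
  Step 8: search space = 21424 -> 10712
  Step 9: search space = 10712 -> 5356
  Step 10: search space = 5356 -> 2678
  Step 11: search space = 2678 -> 1339
  Step 12: search space = 1339 -> 669
  Step 13: search space = 669 -> 334
  Step 14: search space = 334 -> 167
  Step 15: search space = 167 -> 83
  Step 16: search space = 83 -> 41
  Step 17: search space = 41 -> 20
  Step 18: search space = 20 -> 10
  Step 19: search space = 10 -> 5
  Step 20: search space = 5 -> 2
  Step 21: search space = 2 -> 1
  Step 22: search space = 1 (final check)
Maximum comparisons = floor(log2(2742288)) + 1 = 21 + 1 = 22


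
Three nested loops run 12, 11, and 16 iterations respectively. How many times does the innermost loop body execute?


Loop 1 (outermost): 12 iterations
Loop 2 (middle): 11 iterations per outer
Loop 3 (innermost): 16 iterations per middle
Total = 12 * 11 * 16 = 2112


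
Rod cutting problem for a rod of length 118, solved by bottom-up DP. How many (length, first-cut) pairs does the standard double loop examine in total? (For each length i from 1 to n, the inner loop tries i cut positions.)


For each subproblem length i = 1..118, the inner loop considers i possible first cuts.
Total = 1 + 2 + ... + 118
= 118*(118+1)/2
= 118*119/2 = 7021


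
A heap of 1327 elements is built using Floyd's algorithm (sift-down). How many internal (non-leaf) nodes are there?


Leaf nodes occupy roughly half the array.
Sift-down is called for each internal node, starting from the last one.
Internal nodes = floor(n/2) = floor(1327/2) = 663


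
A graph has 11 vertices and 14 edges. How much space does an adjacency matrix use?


Adjacency matrix: V x V grid of entries
Space = V^2 = 11^2 = 11 * 11 = 121


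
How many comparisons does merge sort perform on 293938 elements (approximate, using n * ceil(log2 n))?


Recursion depth: ceil(log2(293938)) = 19
Each recursion level merges n = 293938 elements
Total = 293938 * 19 = 5584822


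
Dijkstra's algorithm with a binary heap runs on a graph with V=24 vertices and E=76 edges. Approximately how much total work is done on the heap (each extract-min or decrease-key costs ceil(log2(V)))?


Dijkstra with a binary heap: each vertex is extracted once, each edge may relax once.
Each heap operation costs O(log V).
V + E = 24 + 76 = 100
ceil(log2(24)) = 5 (since 2^4 = 16 < 24 <= 32 = 2^5)
Total heap work = (V+E) * ceil(log2(V)) = 100 * 5 = 500


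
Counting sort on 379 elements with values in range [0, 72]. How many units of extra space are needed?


Output array size: 379 (to store sorted result)
Count array size: 73 (one slot per possible value, range 0 to 72)
Total extra space = 379 + 73 = 452


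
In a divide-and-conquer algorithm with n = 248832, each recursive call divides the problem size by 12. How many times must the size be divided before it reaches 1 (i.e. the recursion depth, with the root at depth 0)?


Number of divisions = log_12(248832)
Sizes: 248832 -> 20736 -> 1728 -> 144 -> 12 -> 1 (5 divisions)
Recursion depth = 5


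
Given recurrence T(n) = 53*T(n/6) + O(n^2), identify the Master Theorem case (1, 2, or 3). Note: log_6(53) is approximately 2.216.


Master Theorem parameters: a=53, b=6, c=2
log_b(a) = 2.216
Compare b^c with a: 6^2 = 36 < 53, so c < log_b(a).
Comparing c=2 vs log_b(a)=2.216:
2 < 2.216 => Case 1
Result: T(n) = O(n^(log_6 53)) ~ O(n^2.216)
Master Theorem case = 1


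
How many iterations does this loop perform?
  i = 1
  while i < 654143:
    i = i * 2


The loop variable doubles each iteration:
i = 1 -> 2 -> 4 -> 8 -> 16 -> 32 -> 64 -> 128 -> 256 -> 512 -> 1024 -> 2048 -> 4096 -> 8192 -> 16384 -> 32768 -> 65536 -> 131072 -> 262144 -> 524288 -> 1048576 (stop, 1048576 >= 654143)
Number of doublings = ceil(log2(654143)) = 20


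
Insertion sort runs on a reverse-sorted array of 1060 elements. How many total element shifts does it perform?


Sum of shifts = 1 + 2 + 3 + ... + 1059
= 1060 * 1059 / 2
= 1122540 / 2
= 561270


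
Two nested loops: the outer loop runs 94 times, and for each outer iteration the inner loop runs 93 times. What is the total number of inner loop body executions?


Outer loop: 94 iterations
Inner loop: 93 iterations per outer iteration
Total = 94 * 93 = 8742


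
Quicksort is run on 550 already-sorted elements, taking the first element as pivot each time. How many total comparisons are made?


Sum of comparisons per partition:
549 + 548 + ... + 1 + 0
= 550 * (550 - 1) / 2
= 550 * 549 / 2
= 150975


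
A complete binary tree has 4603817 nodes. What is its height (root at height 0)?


In a complete binary tree, level k holds nodes 2^k .. 2^(k+1)-1 (1-indexed).
Height = floor(log2(n)) = floor(log2(4603817)) = 22
Check: 2^22 = 4194304 <= 4603817 < 8388608 = 2^23


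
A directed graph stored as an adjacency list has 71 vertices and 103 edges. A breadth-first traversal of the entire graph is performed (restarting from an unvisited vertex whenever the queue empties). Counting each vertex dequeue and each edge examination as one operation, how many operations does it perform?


A full BFS traversal dequeues each vertex once and examines each edge once.
Vertex visits: 71
Edge visits: 103
V + E = 71 + 103 = 174


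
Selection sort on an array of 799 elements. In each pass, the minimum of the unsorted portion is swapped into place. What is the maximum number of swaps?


Selection sort performs one swap per pass:
  Pass 1: find min in positions 0 to 798, swap with position 0
  Pass 2: find min in positions 1 to 798, swap with position 1
  Pass 3: find min in positions 2 to 798, swap with position 2
  Pass 4: find min in positions 3 to 798, swap with position 3
  Pass 5: find min in positions 4 to 798, swap with position 4
  ... (793 more passes)
Total passes (and swaps) = n - 1 = 799 - 1 = 798


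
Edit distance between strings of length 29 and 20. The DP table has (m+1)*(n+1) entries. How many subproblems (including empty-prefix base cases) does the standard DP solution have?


The table includes base cases (empty prefixes).
Rows: (m+1) = 30
Columns: (n+1) = 21
Total = 30 * 21 = 630


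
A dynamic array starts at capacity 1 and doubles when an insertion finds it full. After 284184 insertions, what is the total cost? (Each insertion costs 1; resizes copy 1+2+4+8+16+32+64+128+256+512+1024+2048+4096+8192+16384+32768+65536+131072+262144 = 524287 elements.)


Insertion cost: 284184 (one per element)
Resizes occur just before inserting elements 2, 3, 5, 9, ...
Elements copied at each resize: 1 + 2 + 4 + 8 + 16 + 32 + 64 + 128 + 256 + 512 + 1024 + 2048 + 4096 + 8192 + 16384 + 32768 + 65536 + 131072 + 262144
Sum of copies = 524287 (geometric series: 2^k - 1)
Total = 284184 + 524287 = 808471


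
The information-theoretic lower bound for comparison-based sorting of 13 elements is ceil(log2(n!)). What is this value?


A binary decision tree of height h has at most 2^h leaves and needs at least n! of them, so h >= ceil(log2(n!)).
Compute 13! as a running product:
  x2 = 2, x3 = 6, x4 = 24, x5 = 120
  x6 = 720, x7 = 5040, x8 = 40320, x9 = 362880
  x10 = 3628800, x11 = 39916800, x12 = 479001600, x13 = 6227020800
13! = 6227020800
Bracket between powers of 2:
  2^32 = 4294967296 < 6227020800 <= 8589934592 = 2^33
So ceil(log2(13!)) = 33


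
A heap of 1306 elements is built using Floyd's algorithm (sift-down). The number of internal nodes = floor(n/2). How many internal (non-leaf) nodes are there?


Leaf nodes occupy roughly half the array.
Sift-down is called for each internal node, starting from the last one.
Internal nodes = floor(n/2) = floor(1306/2) = 653


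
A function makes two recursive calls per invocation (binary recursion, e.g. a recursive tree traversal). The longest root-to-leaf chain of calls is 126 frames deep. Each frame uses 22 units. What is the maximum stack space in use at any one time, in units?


Binary recursion: the two calls run one after the other, so only one root-to-leaf chain of frames is on the stack at a time.
Maximum depth (longest chain) = 126 frames
Each frame = 22 units
Max stack space = 126 * 22 = 2772


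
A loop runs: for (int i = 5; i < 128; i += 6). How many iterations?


Loop starts at i = 5, increments by 6, stops when i >= 128.
Number of iterations = ceil((128 - 5) / 6)
= ceil(123 / 6)
= 21


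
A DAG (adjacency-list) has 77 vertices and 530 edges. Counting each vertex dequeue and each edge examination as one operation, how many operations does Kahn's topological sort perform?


V = 77 (vertex processing)
E = 530 (edge processing)
V + E = 77 + 530 = 607


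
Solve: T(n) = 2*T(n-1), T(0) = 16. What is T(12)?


Unrolling:
T(12) = 2*T(11) = 2^2*T(10) = ... = 2^12*T(0)
= 2^12 * 16
= 4096 * 16 = 65536


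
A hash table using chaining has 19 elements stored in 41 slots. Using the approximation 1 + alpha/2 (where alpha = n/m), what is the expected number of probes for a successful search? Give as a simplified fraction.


Load factor alpha = n/m = 19/41
Expected probes = 1 + alpha/2 = 1 + 19/(2*41)
= 1 + 19/82
= 82/82 + 19/82
= 101/82


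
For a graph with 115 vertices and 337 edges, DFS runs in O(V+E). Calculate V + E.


A full DFS traversal visits each vertex once and examines each edge once.
V = 115
E = 337
Sum = 115 + 337 = 452


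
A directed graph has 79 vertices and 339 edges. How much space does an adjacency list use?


Adjacency list: one list head per vertex + one entry per edge
Vertex heads: 79
Edge entries: 339
Total = 79 + 339 = 418


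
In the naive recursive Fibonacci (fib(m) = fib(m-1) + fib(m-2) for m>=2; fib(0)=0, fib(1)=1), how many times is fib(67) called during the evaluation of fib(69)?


Let N(m) = number of times fib(m) is called while evaluating fib(69).
N(69) = 1 (the initial call).
N(68) = 1 (only fib(69) calls it).
For 1 <= m <= 67: fib(m) is called by fib(m+1) and fib(m+2), so
  N(m) = N(m+1) + N(m+2).
fib(0) is called only by fib(2), so N(0) = N(2).
Walk down from m=69:
  N(69)=1, N(68)=1, N(67)=2
N(67) = 2


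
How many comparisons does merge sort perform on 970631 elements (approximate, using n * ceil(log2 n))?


Recursion depth: ceil(log2(970631)) = 20
Each recursion level merges n = 970631 elements
Total = 970631 * 20 = 19412620


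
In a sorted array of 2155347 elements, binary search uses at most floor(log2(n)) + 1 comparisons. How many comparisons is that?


Halving sequence: 2155347 -> 1077673 -> 538836 -> 269418 -> 134709 -> 67354 -> 33677 -> 16838 -> 8419 -> 4209 -> 2104 -> 1052 -> 526 -> 263 -> 131 -> 65 -> 32 -> 16 -> 8 -> 4 -> 2 -> 1
Number of halvings = 21
Max comparisons = 21 + 1 = 22


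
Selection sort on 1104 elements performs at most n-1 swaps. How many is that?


Each of the 1103 passes places one element in its final position.
Pass 1: swap minimum into position 0
Pass 2: swap minimum of remaining into position 1
...
Pass 1103: last two elements, one swap
Maximum swaps = 1104 - 1 = 1103


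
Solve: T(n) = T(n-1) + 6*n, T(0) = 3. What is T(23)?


Expanding the recurrence:
T(23) = T(22) + 6*23
       = T(21) + 6*22 + 6*23
       ...
       = T(0) + 6*(1 + 2 + ... + 23)
       = 3 + 6 * 23*24/2
       = 3 + 6 * 276
       = 3 + 1656 = 1659


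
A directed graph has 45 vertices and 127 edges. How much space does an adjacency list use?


Adjacency list: one list head per vertex + one entry per edge
Vertex heads: 45
Edge entries: 127
Total = 45 + 127 = 172


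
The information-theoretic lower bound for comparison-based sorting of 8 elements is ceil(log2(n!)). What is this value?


A binary decision tree of height h has at most 2^h leaves and needs at least n! of them, so h >= ceil(log2(n!)).
Compute 8! as a running product:
  x2 = 2, x3 = 6, x4 = 24, x5 = 120
  x6 = 720, x7 = 5040, x8 = 40320
8! = 40320
Bracket between powers of 2:
  2^15 = 32768 < 40320 <= 65536 = 2^16
So ceil(log2(8!)) = 16


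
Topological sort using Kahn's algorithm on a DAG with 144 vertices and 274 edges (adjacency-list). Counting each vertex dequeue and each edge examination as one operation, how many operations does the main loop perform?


Kahn's algorithm:
  1. Compute in-degrees: O(V + E)
  2. Process queue: each vertex dequeued once (O(V))
     each edge examined once (O(E))
Total = V + E = 144 + 274 = 418


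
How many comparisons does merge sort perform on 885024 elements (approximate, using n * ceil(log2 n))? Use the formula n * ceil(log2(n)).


Recursion depth: ceil(log2(885024)) = 20
Each recursion level merges n = 885024 elements
Total = 885024 * 20 = 17700480


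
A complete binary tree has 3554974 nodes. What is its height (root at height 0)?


In a complete binary tree, level k holds nodes 2^k .. 2^(k+1)-1 (1-indexed).
Height = floor(log2(n)) = floor(log2(3554974)) = 21
Check: 2^21 = 2097152 <= 3554974 < 4194304 = 2^22


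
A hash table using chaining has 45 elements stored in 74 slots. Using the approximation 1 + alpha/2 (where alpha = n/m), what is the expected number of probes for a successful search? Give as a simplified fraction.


Load factor alpha = n/m = 45/74
Expected probes = 1 + alpha/2 = 1 + 45/(2*74)
= 1 + 45/148
= 148/148 + 45/148
= 193/148


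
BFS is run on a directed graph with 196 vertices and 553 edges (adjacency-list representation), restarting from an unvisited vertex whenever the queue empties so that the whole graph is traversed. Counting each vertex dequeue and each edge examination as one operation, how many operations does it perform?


A full BFS traversal dequeues each vertex exactly once and examines each directed edge exactly once.
V = 196 (vertex processing cost)
E = 553 (edge examination cost)
Total operations proportional to V + E = 196 + 553 = 749


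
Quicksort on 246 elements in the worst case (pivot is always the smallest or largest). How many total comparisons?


In the worst case, each partition step picks the worst pivot:
  Partition 1: 245 comparisons (n-1 elements to compare)
  Partition 2: 244 comparisons
  Partition 3: 243 comparisons
  Partition 4: 242 comparisons
  Partition 5: 241 comparisons
  ...
  Last partition: 0 comparisons
Total = (n-1) + (n-2) + ... + 1 + 0 = n*(n-1)/2
= 246*245/2 = 30135
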